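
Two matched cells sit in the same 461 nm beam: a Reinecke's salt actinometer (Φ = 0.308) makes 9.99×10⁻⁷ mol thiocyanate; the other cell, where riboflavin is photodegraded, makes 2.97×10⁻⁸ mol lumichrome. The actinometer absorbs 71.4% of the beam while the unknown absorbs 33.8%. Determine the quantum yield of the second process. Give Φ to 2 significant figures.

Photons absorbed by the actinometer: 9.99×10⁻⁷ / 0.308 = 3.244×10⁻⁶ mol.
Incident flux: 3.244×10⁻⁶ / 0.714 = 4.543×10⁻⁶ einstein.
Absorbed by unknown: 0.338 × 4.543×10⁻⁶ = 1.536×10⁻⁶ mol.
Φ(unknown) = 2.97×10⁻⁸ / 1.536×10⁻⁶ = 0.019.

Φ = 0.019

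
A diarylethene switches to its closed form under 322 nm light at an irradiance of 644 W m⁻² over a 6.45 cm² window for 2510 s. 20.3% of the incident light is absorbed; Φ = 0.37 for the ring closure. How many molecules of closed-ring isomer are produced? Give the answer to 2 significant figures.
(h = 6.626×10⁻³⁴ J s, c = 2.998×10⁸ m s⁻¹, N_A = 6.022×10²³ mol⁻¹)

1.3×10²⁰ molecules

Photon energy at 322 nm: hc/λ = (6.626×10⁻³⁴)(2.998×10⁸)/(322×10⁻⁹) = 6.169×10⁻¹⁹ J.
Energy delivered: (644 W m⁻²)(6.45×10⁻⁴ m²)(2510 s) = 1043 J.
Photons incident: 1043 / 6.169×10⁻¹⁹ = 1.691×10²¹, i.e. 1.691×10²¹/6.022×10²³ = 0.002808 mol.
Photons absorbed: 0.203 × 0.002808 = 5.700×10⁻⁴ mol.
Product: Φ × n_abs = 0.37 × 5.700×10⁻⁴ = 2.109×10⁻⁴ mol.
As a count: 2.109×10⁻⁴ × 6.022×10²³ = 1.3×10²⁰.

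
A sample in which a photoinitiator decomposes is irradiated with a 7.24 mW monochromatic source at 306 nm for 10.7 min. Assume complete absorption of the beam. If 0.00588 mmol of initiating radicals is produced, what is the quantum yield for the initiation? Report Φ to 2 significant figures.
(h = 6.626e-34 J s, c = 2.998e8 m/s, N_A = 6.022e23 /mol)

Product: 0.00588 mmol = 5.88e-6 mol.
Photon energy at 306 nm: hc/λ = (6.626e-34)(2.998e8)/(306e-9) = 6.492e-19 J.
Energy delivered: (7.24 mW)(642 s) = 4.648 J.
Photons incident: 4.648 / 6.492e-19 = 7.160e18, i.e. 7.160e18/6.022e23 = 1.189e-5 mol.
Φ = 5.88e-6 mol / 1.189e-5 mol photons = 0.49.

Φ = 0.49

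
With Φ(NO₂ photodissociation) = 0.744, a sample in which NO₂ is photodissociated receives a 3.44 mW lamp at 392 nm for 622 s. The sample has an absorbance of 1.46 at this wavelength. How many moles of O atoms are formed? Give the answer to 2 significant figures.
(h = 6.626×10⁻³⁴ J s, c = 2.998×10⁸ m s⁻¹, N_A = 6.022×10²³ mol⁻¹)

Photon energy at 392 nm: hc/λ = (6.626×10⁻³⁴)(2.998×10⁸)/(392×10⁻⁹) = 5.068×10⁻¹⁹ J.
Energy delivered: (3.44 mW)(622 s) = 2.140 J.
Photons incident: 2.140 / 5.068×10⁻¹⁹ = 4.223×10¹⁸, i.e. 4.223×10¹⁸/6.022×10²³ = 7.013×10⁻⁶ mol.
Fraction absorbed: 1 − 10^(−1.46) = 0.9653.
Photons absorbed: 0.9653 × 7.013×10⁻⁶ = 6.770×10⁻⁶ mol.
Product: Φ × n_abs = 0.744 × 6.770×10⁻⁶ = 5.037×10⁻⁶ mol.

5.0×10⁻⁶ mol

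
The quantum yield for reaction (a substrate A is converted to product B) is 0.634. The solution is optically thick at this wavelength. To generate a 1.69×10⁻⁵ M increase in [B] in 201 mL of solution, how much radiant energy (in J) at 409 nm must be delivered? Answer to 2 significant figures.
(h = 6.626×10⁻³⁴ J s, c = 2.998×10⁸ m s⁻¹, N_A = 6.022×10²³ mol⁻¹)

Product: (1.69×10⁻⁵ M)(0.201 L) = 3.397×10⁻⁶ mol.
Photons that must be absorbed: 3.397×10⁻⁶ / 0.634 = 5.358×10⁻⁶ mol.
Photon energy: hc/λ = 4.857×10⁻¹⁹ J; per mole, 2.925×10⁵ J mol⁻¹.
Energy required: 5.358×10⁻⁶ × 2.925×10⁵ = 1.6 J.

1.6 J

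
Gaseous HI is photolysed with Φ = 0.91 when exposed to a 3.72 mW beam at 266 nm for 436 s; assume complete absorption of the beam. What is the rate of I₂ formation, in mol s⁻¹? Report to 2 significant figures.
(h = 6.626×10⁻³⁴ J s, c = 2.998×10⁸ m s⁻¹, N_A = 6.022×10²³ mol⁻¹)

7.5×10⁻⁹ mol s⁻¹

Photon energy at 266 nm: hc/λ = (6.626×10⁻³⁴)(2.998×10⁸)/(266×10⁻⁹) = 7.468×10⁻¹⁹ J.
Energy delivered: (3.72 mW)(436 s) = 1.622 J.
Photons incident: 1.622 / 7.468×10⁻¹⁹ = 2.172×10¹⁸, i.e. 2.172×10¹⁸/6.022×10²³ = 3.607×10⁻⁶ mol.
Product formed: 0.91 × 3.607×10⁻⁶ = 3.282×10⁻⁶ mol.
Rate: 3.282×10⁻⁶ / 436 s = 7.5×10⁻⁹ mol s⁻¹.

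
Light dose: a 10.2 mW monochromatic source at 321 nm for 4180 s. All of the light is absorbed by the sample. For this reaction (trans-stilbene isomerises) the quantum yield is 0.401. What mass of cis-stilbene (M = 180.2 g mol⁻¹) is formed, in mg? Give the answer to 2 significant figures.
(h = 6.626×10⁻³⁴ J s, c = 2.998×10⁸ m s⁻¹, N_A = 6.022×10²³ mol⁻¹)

Photon energy at 321 nm: hc/λ = (6.626×10⁻³⁴)(2.998×10⁸)/(321×10⁻⁹) = 6.188×10⁻¹⁹ J.
Energy delivered: (10.2 mW)(4180 s) = 42.64 J.
Photons incident: 42.64 / 6.188×10⁻¹⁹ = 6.891×10¹⁹, i.e. 6.891×10¹⁹/6.022×10²³ = 1.144×10⁻⁴ mol.
Product: Φ × n_abs = 0.401 × 1.144×10⁻⁴ = 4.587×10⁻⁵ mol.
Mass: 4.587×10⁻⁵ × 180.2 = 0.008266 g = 8.3 mg.

8.3 mg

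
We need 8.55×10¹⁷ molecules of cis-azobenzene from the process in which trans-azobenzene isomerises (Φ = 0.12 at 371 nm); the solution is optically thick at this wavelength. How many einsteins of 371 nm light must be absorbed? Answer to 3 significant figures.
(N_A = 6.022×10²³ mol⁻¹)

Product: 8.55×10¹⁷ / 6.022×10²³ = 1.420×10⁻⁶ mol.
Photons that must be absorbed: 1.420×10⁻⁶ / 0.12 = 1.183×10⁻⁵ mol.

1.18×10⁻⁵ einstein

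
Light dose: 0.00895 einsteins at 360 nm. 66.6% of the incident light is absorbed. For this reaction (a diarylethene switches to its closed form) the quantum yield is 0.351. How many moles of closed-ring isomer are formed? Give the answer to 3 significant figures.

0.00209 mol

Photons absorbed: 0.666 × 0.00895 = 0.005961 mol.
Product: Φ × n_abs = 0.351 × 0.005961 = 0.002092 mol.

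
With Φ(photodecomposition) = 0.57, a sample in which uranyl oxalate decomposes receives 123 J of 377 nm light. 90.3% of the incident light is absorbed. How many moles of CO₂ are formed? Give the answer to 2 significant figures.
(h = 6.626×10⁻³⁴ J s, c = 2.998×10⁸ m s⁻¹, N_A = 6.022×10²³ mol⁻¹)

Photon energy at 377 nm: hc/λ = (6.626×10⁻³⁴)(2.998×10⁸)/(377×10⁻⁹) = 5.269×10⁻¹⁹ J.
Photons incident: 123 / 5.269×10⁻¹⁹ = 2.334×10²⁰, i.e. 2.334×10²⁰/6.022×10²³ = 3.876×10⁻⁴ mol.
Photons absorbed: 0.903 × 3.876×10⁻⁴ = 3.500×10⁻⁴ mol.
Product: Φ × n_abs = 0.57 × 3.500×10⁻⁴ = 1.995×10⁻⁴ mol.

2.0×10⁻⁴ mol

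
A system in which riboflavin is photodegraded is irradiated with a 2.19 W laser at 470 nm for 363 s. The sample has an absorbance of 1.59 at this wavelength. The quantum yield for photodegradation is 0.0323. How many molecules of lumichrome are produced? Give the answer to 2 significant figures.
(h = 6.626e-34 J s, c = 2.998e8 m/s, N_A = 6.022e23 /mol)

5.9e19 molecules

Photon energy at 470 nm: hc/λ = (6.626e-34)(2.998e8)/(470e-9) = 4.227e-19 J.
Energy delivered: (2.19 W)(363 s) = 795.0 J.
Photons incident: 795.0 / 4.227e-19 = 1.881e21, i.e. 1.881e21/6.022e23 = 0.003124 mol.
Fraction absorbed: 1 − 10^(−1.59) = 0.9743.
Photons absorbed: 0.9743 × 0.003124 = 0.003044 mol.
Product: Φ × n_abs = 0.0323 × 0.003044 = 9.832e-5 mol.
As a count: 9.832e-5 × 6.022e23 = 5.9e19.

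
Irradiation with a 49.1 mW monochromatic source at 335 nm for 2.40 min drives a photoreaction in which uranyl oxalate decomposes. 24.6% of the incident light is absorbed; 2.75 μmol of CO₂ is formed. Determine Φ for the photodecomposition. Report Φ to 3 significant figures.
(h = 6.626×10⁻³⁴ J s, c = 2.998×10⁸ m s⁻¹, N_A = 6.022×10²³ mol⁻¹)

Φ = 0.565

Product: 2.75 μmol = 2.75×10⁻⁶ mol.
Photon energy at 335 nm: hc/λ = (6.626×10⁻³⁴)(2.998×10⁸)/(335×10⁻⁹) = 5.930×10⁻¹⁹ J.
Energy delivered: (49.1 mW)(144 s) = 7.070 J.
Photons incident: 7.070 / 5.930×10⁻¹⁹ = 1.192×10¹⁹, i.e. 1.192×10¹⁹/6.022×10²³ = 1.979×10⁻⁵ mol.
Photons absorbed: 0.246 × 1.979×10⁻⁵ = 4.868×10⁻⁶ mol.
Φ = 2.75×10⁻⁶ mol / 4.868×10⁻⁶ mol photons = 0.565.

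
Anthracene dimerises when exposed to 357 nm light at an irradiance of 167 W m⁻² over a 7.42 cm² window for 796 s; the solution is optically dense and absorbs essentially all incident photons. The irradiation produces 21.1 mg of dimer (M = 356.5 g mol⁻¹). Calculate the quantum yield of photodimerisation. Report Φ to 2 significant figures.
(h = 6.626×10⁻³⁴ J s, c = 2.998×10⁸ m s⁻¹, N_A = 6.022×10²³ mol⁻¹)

Product: 21.1 mg / 356.5 g mol⁻¹ = 5.919×10⁻⁵ mol.
Photon energy at 357 nm: hc/λ = (6.626×10⁻³⁴)(2.998×10⁸)/(357×10⁻⁹) = 5.564×10⁻¹⁹ J.
Energy delivered: (167 W m⁻²)(7.42×10⁻⁴ m²)(796 s) = 98.64 J.
Photons incident: 98.64 / 5.564×10⁻¹⁹ = 1.773×10²⁰, i.e. 1.773×10²⁰/6.022×10²³ = 2.944×10⁻⁴ mol.
Φ = 5.919×10⁻⁵ mol / 2.944×10⁻⁴ mol photons = 0.20.

Φ = 0.20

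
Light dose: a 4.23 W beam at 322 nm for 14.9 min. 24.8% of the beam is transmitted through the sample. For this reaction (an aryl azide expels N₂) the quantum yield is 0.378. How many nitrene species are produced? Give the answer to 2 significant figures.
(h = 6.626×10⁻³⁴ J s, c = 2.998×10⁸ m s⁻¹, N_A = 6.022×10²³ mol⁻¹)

Photon energy at 322 nm: hc/λ = (6.626×10⁻³⁴)(2.998×10⁸)/(322×10⁻⁹) = 6.169×10⁻¹⁹ J.
Energy delivered: (4.23 W)(894 s) = 3782 J.
Photons incident: 3782 / 6.169×10⁻¹⁹ = 6.131×10²¹, i.e. 6.131×10²¹/6.022×10²³ = 0.01018 mol.
Fraction absorbed: 1 − 24.8/100 = 0.7520.
Photons absorbed: 0.7520 × 0.01018 = 0.007655 mol.
Product: Φ × n_abs = 0.378 × 0.007655 = 0.002894 mol.
As a count: 0.002894 × 6.022×10²³ = 1.7×10²¹.

1.7×10²¹ species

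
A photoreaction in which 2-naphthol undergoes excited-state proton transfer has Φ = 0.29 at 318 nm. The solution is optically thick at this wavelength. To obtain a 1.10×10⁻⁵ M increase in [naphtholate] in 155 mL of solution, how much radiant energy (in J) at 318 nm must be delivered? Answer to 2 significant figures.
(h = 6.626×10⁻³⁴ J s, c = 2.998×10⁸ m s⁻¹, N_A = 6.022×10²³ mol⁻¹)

2.2 J

Product: (1.10×10⁻⁵ M)(0.155 L) = 1.705×10⁻⁶ mol.
Photons that must be absorbed: 1.705×10⁻⁶ / 0.29 = 5.879×10⁻⁶ mol.
Photon energy: hc/λ = 6.247×10⁻¹⁹ J; per mole, 3.762×10⁵ J mol⁻¹.
Energy required: 5.879×10⁻⁶ × 3.762×10⁵ = 2.2 J.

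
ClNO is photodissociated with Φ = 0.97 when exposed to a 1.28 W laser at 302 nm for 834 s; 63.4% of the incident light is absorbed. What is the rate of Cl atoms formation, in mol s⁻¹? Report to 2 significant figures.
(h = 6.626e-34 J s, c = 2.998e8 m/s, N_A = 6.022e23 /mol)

Photon energy at 302 nm: hc/λ = (6.626e-34)(2.998e8)/(302e-9) = 6.578e-19 J.
Energy delivered: (1.28 W)(834 s) = 1068 J.
Photons incident: 1068 / 6.578e-19 = 1.624e21, i.e. 1.624e21/6.022e23 = 0.002697 mol.
Photons absorbed: 0.634 × 0.002697 = 0.001710 mol.
Product formed: 0.97 × 0.001710 = 0.001659 mol.
Rate: 0.001659 / 834 s = 2.0e-6 mol s⁻¹.

2.0e-6 mol s⁻¹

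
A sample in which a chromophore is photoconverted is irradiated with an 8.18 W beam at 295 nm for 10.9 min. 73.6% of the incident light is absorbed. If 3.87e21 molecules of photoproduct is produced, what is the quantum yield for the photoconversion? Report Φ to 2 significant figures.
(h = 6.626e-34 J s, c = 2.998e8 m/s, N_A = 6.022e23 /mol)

Product: 3.87e21 / 6.022e23 = 0.006426 mol.
Photon energy at 295 nm: hc/λ = (6.626e-34)(2.998e8)/(295e-9) = 6.734e-19 J.
Energy delivered: (8.18 W)(654 s) = 5350 J.
Photons incident: 5350 / 6.734e-19 = 7.945e21, i.e. 7.945e21/6.022e23 = 0.01319 mol.
Photons absorbed: 0.736 × 0.01319 = 0.009708 mol.
Φ = 0.006426 mol / 0.009708 mol photons = 0.66.

Φ = 0.66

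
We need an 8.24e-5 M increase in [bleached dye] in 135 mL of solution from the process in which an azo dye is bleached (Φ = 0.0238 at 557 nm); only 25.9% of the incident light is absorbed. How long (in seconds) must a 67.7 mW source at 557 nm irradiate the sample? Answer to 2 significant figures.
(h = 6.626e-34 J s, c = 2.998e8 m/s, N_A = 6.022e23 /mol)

t ≈ 5700 s

Product: (8.24e-5 M)(0.135 L) = 1.112e-5 mol.
Photons that must be absorbed: 1.112e-5 / 0.0238 = 4.672e-4 mol.
Incident photons needed: 4.672e-4 / 0.259 = 0.001804 mol.
Photon energy: hc/λ = 3.566e-19 J; per mole, 2.147e5 J mol⁻¹.
Energy required: 0.001804 × 2.147e5 = 387.3 J.
Time: 387.3 J / 0.0677 W = 5700 s.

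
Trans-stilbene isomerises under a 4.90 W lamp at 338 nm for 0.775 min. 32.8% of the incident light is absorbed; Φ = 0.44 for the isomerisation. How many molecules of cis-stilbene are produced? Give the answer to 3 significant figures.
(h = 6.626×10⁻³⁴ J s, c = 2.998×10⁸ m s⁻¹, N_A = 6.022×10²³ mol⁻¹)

Photon energy at 338 nm: hc/λ = (6.626×10⁻³⁴)(2.998×10⁸)/(338×10⁻⁹) = 5.877×10⁻¹⁹ J.
Energy delivered: (4.90 W)(46.5 s) = 227.9 J.
Photons incident: 227.9 / 5.877×10⁻¹⁹ = 3.878×10²⁰, i.e. 3.878×10²⁰/6.022×10²³ = 6.440×10⁻⁴ mol.
Photons absorbed: 0.328 × 6.440×10⁻⁴ = 2.112×10⁻⁴ mol.
Product: Φ × n_abs = 0.44 × 2.112×10⁻⁴ = 9.293×10⁻⁵ mol.
As a count: 9.293×10⁻⁵ × 6.022×10²³ = 5.60×10¹⁹.

5.60×10¹⁹ molecules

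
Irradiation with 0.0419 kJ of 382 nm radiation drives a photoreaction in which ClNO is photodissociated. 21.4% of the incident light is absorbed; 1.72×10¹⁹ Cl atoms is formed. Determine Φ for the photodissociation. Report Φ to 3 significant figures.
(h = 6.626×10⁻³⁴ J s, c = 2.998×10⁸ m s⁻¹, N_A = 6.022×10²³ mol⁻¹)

Product: 1.72×10¹⁹ / 6.022×10²³ = 2.856×10⁻⁵ mol.
Photon energy at 382 nm: hc/λ = (6.626×10⁻³⁴)(2.998×10⁸)/(382×10⁻⁹) = 5.200×10⁻¹⁹ J.
Incident energy: 0.0419 kJ = 41.9 J.
Photons incident: 41.9 / 5.200×10⁻¹⁹ = 8.058×10¹⁹, i.e. 8.058×10¹⁹/6.022×10²³ = 1.338×10⁻⁴ mol.
Photons absorbed: 0.214 × 1.338×10⁻⁴ = 2.863×10⁻⁵ mol.
Φ = 2.856×10⁻⁵ mol / 2.863×10⁻⁵ mol photons = 0.998.

Φ = 0.998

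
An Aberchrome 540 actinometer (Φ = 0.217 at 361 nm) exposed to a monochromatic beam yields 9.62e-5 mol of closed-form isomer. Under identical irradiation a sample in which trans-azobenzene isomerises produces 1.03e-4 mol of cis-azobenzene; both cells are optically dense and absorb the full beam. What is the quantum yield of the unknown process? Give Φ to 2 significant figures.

Photons absorbed by the actinometer: 9.62e-5 / 0.217 = 4.433e-4 mol.
Φ(unknown) = 1.03e-4 / 4.433e-4 = 0.23.

Φ = 0.23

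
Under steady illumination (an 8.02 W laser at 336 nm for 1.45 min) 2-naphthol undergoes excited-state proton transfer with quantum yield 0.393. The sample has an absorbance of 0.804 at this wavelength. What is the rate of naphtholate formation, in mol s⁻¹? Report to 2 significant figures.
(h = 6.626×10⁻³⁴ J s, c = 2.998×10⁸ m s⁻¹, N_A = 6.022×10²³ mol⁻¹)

Photon energy at 336 nm: hc/λ = (6.626×10⁻³⁴)(2.998×10⁸)/(336×10⁻⁹) = 5.912×10⁻¹⁹ J.
Energy delivered: (8.02 W)(87 s) = 697.7 J.
Photons incident: 697.7 / 5.912×10⁻¹⁹ = 1.180×10²¹, i.e. 1.180×10²¹/6.022×10²³ = 0.001959 mol.
Fraction absorbed: 1 − 10^(−0.804) = 0.8430.
Photons absorbed: 0.8430 × 0.001959 = 0.001651 mol.
Product formed: 0.393 × 0.001651 = 6.488×10⁻⁴ mol.
Rate: 6.488×10⁻⁴ / 87 s = 7.5×10⁻⁶ mol s⁻¹.

7.5×10⁻⁶ mol s⁻¹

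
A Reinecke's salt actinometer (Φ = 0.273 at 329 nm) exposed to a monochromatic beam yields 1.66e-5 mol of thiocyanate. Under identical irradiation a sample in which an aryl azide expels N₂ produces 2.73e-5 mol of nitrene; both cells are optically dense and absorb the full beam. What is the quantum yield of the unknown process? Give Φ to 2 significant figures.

Φ = 0.45

Photons absorbed by the actinometer: 1.66e-5 / 0.273 = 6.081e-5 mol.
Φ(unknown) = 2.73e-5 / 6.081e-5 = 0.45.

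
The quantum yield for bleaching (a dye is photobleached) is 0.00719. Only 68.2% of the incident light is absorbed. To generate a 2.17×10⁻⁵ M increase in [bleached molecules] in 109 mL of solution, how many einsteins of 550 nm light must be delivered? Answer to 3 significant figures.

Product: (2.17×10⁻⁵ M)(0.109 L) = 2.365×10⁻⁶ mol.
Photons that must be absorbed: 2.365×10⁻⁶ / 0.00719 = 3.289×10⁻⁴ mol.
Incident photons needed: 3.289×10⁻⁴ / 0.682 = 4.823×10⁻⁴ mol.

4.82×10⁻⁴ einstein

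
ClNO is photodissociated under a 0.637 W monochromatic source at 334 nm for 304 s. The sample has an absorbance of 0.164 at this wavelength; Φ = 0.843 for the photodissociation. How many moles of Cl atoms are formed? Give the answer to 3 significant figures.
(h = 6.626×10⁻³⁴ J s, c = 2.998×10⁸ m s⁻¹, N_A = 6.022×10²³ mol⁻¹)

Photon energy at 334 nm: hc/λ = (6.626×10⁻³⁴)(2.998×10⁸)/(334×10⁻⁹) = 5.948×10⁻¹⁹ J.
Energy delivered: (0.637 W)(304 s) = 193.6 J.
Photons incident: 193.6 / 5.948×10⁻¹⁹ = 3.255×10²⁰, i.e. 3.255×10²⁰/6.022×10²³ = 5.405×10⁻⁴ mol.
Fraction absorbed: 1 − 10^(−0.164) = 0.3145.
Photons absorbed: 0.3145 × 5.405×10⁻⁴ = 1.700×10⁻⁴ mol.
Product: Φ × n_abs = 0.843 × 1.700×10⁻⁴ = 1.433×10⁻⁴ mol.

1.43×10⁻⁴ mol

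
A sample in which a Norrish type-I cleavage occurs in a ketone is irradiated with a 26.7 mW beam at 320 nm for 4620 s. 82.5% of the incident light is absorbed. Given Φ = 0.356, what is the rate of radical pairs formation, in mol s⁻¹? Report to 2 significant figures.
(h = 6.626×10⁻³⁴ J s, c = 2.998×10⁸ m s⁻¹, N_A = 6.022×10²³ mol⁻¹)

Photon energy at 320 nm: hc/λ = (6.626×10⁻³⁴)(2.998×10⁸)/(320×10⁻⁹) = 6.208×10⁻¹⁹ J.
Energy delivered: (26.7 mW)(4620 s) = 123.4 J.
Photons incident: 123.4 / 6.208×10⁻¹⁹ = 1.988×10²⁰, i.e. 1.988×10²⁰/6.022×10²³ = 3.301×10⁻⁴ mol.
Photons absorbed: 0.825 × 3.301×10⁻⁴ = 2.723×10⁻⁴ mol.
Product formed: 0.356 × 2.723×10⁻⁴ = 9.694×10⁻⁵ mol.
Rate: 9.694×10⁻⁵ / 4620 s = 2.1×10⁻⁸ mol s⁻¹.

2.1×10⁻⁸ mol s⁻¹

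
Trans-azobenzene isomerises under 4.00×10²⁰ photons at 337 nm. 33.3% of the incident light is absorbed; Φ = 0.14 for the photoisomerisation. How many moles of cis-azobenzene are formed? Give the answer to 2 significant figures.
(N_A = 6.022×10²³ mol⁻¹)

Moles of photons: 4.00×10²⁰ / 6.022×10²³ = 6.642×10⁻⁴ mol.
Photons absorbed: 0.333 × 6.642×10⁻⁴ = 2.212×10⁻⁴ mol.
Product: Φ × n_abs = 0.14 × 2.212×10⁻⁴ = 3.097×10⁻⁵ mol.

3.1×10⁻⁵ mol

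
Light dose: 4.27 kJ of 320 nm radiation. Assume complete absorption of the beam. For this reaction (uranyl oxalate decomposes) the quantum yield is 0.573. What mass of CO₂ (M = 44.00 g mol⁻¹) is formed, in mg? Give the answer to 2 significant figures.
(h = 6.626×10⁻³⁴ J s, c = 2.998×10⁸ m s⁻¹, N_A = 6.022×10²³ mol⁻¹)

Photon energy at 320 nm: hc/λ = (6.626×10⁻³⁴)(2.998×10⁸)/(320×10⁻⁹) = 6.208×10⁻¹⁹ J.
Incident energy: 4.27 kJ = 4270 J.
Photons incident: 4270 / 6.208×10⁻¹⁹ = 6.878×10²¹, i.e. 6.878×10²¹/6.022×10²³ = 0.01142 mol.
Product: Φ × n_abs = 0.573 × 0.01142 = 0.006544 mol.
Mass: 0.006544 × 44.00 = 0.2879 g = 290 mg.

290 mg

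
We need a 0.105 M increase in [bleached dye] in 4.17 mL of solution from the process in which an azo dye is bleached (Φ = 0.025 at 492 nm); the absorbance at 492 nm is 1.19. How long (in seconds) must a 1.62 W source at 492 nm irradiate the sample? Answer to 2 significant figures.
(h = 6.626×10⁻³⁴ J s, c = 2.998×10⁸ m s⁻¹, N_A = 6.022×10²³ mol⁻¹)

Product: (0.105 M)(0.00417 L) = 4.379×10⁻⁴ mol.
Photons that must be absorbed: 4.379×10⁻⁴ / 0.025 = 0.01752 mol.
Fraction absorbed: 1 − 10^(−1.19) = 0.9354.
Incident photons needed: 0.01752 / 0.9354 = 0.01873 mol.
Photon energy: hc/λ = 4.038×10⁻¹⁹ J; per mole, 2.432×10⁵ J mol⁻¹.
Energy required: 0.01873 × 2.432×10⁵ = 4555 J.
Time: 4555 J / 1.62 W = 2800 s.

t ≈ 2800 s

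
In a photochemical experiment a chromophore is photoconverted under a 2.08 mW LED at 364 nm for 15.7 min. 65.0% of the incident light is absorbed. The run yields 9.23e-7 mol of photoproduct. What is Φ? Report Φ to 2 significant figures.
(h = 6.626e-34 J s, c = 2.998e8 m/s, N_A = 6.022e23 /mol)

Photon energy at 364 nm: hc/λ = (6.626e-34)(2.998e8)/(364e-9) = 5.457e-19 J.
Energy delivered: (2.08 mW)(942 s) = 1.959 J.
Photons incident: 1.959 / 5.457e-19 = 3.590e18, i.e. 3.590e18/6.022e23 = 5.961e-6 mol.
Photons absorbed: 0.650 × 5.961e-6 = 3.875e-6 mol.
Φ = 9.23e-7 mol / 3.875e-6 mol photons = 0.24.

Φ = 0.24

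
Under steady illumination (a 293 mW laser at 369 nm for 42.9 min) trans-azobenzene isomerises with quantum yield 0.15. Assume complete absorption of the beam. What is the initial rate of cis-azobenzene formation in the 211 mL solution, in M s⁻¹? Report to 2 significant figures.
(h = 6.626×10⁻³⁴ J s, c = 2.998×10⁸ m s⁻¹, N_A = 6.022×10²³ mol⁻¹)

6.4×10⁻⁷ M s⁻¹

Photon energy at 369 nm: hc/λ = (6.626×10⁻³⁴)(2.998×10⁸)/(369×10⁻⁹) = 5.383×10⁻¹⁹ J.
Energy delivered: (293 mW)(2574 s) = 754.2 J.
Photons incident: 754.2 / 5.383×10⁻¹⁹ = 1.401×10²¹, i.e. 1.401×10²¹/6.022×10²³ = 0.002326 mol.
Product formed: 0.15 × 0.002326 = 3.489×10⁻⁴ mol.
Rate: 3.489×10⁻⁴ mol / (2574 s × 0.211 L) = 6.4×10⁻⁷ M s⁻¹.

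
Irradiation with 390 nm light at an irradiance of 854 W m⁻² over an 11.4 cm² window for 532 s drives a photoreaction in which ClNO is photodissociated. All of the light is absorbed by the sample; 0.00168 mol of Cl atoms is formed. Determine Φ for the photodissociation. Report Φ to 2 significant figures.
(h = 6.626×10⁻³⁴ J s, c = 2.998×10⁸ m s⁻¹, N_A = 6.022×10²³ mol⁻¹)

Φ = 0.99

Photon energy at 390 nm: hc/λ = (6.626×10⁻³⁴)(2.998×10⁸)/(390×10⁻⁹) = 5.094×10⁻¹⁹ J.
Energy delivered: (854 W m⁻²)(11.4×10⁻⁴ m²)(532 s) = 517.9 J.
Photons incident: 517.9 / 5.094×10⁻¹⁹ = 1.017×10²¹, i.e. 1.017×10²¹/6.022×10²³ = 0.001689 mol.
Φ = 0.00168 mol / 0.001689 mol photons = 0.99.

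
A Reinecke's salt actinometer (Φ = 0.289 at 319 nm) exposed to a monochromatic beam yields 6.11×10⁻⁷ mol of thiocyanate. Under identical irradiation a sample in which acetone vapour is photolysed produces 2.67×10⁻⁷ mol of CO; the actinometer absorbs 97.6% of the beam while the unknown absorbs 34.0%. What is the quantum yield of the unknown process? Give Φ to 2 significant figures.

Photons absorbed by the actinometer: 6.11×10⁻⁷ / 0.289 = 2.114×10⁻⁶ mol.
Incident flux: 2.114×10⁻⁶ / 0.976 = 2.166×10⁻⁶ einstein.
Absorbed by unknown: 0.340 × 2.166×10⁻⁶ = 7.364×10⁻⁷ mol.
Φ(unknown) = 2.67×10⁻⁷ / 7.364×10⁻⁷ = 0.36.

Φ = 0.36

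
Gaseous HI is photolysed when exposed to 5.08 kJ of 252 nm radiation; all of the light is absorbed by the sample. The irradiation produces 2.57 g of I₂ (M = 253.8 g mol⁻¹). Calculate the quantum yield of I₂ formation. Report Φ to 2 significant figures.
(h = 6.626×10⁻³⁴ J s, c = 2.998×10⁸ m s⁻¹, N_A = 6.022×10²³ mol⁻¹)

Product: 2.57 g / 253.8 g mol⁻¹ = 0.01013 mol.
Photon energy at 252 nm: hc/λ = (6.626×10⁻³⁴)(2.998×10⁸)/(252×10⁻⁹) = 7.883×10⁻¹⁹ J.
Incident energy: 5.08 kJ = 5080 J.
Photons incident: 5080 / 7.883×10⁻¹⁹ = 6.444×10²¹, i.e. 6.444×10²¹/6.022×10²³ = 0.01070 mol.
Φ = 0.01013 mol / 0.01070 mol photons = 0.95.

Φ = 0.95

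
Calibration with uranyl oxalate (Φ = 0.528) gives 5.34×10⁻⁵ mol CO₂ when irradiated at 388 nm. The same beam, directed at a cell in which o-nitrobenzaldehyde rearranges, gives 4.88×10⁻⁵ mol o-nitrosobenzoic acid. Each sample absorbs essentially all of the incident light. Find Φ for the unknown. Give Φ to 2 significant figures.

Photons absorbed by the actinometer: 5.34×10⁻⁵ / 0.528 = 1.011×10⁻⁴ mol.
Φ(unknown) = 4.88×10⁻⁵ / 1.011×10⁻⁴ = 0.48.

Φ = 0.48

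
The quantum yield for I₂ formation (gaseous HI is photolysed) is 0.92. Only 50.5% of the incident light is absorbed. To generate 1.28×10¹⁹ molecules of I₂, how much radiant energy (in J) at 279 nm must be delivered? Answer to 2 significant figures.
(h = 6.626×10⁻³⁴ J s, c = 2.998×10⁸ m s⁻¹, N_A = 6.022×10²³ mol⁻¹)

Product: 1.28×10¹⁹ / 6.022×10²³ = 2.126×10⁻⁵ mol.
Photons that must be absorbed: 2.126×10⁻⁵ / 0.92 = 2.311×10⁻⁵ mol.
Incident photons needed: 2.311×10⁻⁵ / 0.505 = 4.576×10⁻⁵ mol.
Photon energy: hc/λ = 7.120×10⁻¹⁹ J; per mole, 4.288×10⁵ J mol⁻¹.
Energy required: 4.576×10⁻⁵ × 4.288×10⁵ = 20 J.

20 J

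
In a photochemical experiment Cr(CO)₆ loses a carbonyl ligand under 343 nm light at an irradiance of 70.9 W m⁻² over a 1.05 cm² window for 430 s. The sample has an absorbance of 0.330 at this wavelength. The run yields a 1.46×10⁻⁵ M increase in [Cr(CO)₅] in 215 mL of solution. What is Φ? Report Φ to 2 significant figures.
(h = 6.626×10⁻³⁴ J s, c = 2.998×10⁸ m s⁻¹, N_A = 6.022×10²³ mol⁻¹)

Φ = 0.64

Product: (1.46×10⁻⁵ M)(0.215 L) = 3.139×10⁻⁶ mol.
Photon energy at 343 nm: hc/λ = (6.626×10⁻³⁴)(2.998×10⁸)/(343×10⁻⁹) = 5.791×10⁻¹⁹ J.
Energy delivered: (70.9 W m⁻²)(1.05×10⁻⁴ m²)(430 s) = 3.201 J.
Photons incident: 3.201 / 5.791×10⁻¹⁹ = 5.528×10¹⁸, i.e. 5.528×10¹⁸/6.022×10²³ = 9.180×10⁻⁶ mol.
Fraction absorbed: 1 − 10^(−0.330) = 0.5323.
Photons absorbed: 0.5323 × 9.180×10⁻⁶ = 4.887×10⁻⁶ mol.
Φ = 3.139×10⁻⁶ mol / 4.887×10⁻⁶ mol photons = 0.64.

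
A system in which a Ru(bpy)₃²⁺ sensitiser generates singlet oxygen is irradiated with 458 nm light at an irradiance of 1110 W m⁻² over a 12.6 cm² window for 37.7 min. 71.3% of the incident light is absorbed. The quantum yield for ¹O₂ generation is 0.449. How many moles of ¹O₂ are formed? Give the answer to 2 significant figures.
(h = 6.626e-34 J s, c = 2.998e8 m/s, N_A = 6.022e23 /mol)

0.0039 mol

Photon energy at 458 nm: hc/λ = (6.626e-34)(2.998e8)/(458e-9) = 4.337e-19 J.
Energy delivered: (1110 W m⁻²)(12.6e-4 m²)(2262 s) = 3164 J.
Photons incident: 3164 / 4.337e-19 = 7.295e21, i.e. 7.295e21/6.022e23 = 0.01211 mol.
Photons absorbed: 0.713 × 0.01211 = 0.008634 mol.
Product: Φ × n_abs = 0.449 × 0.008634 = 0.003877 mol.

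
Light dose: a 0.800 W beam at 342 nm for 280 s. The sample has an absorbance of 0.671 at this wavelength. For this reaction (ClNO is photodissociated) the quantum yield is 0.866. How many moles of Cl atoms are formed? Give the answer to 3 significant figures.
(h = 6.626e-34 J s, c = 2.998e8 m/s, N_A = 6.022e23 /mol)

4.36e-4 mol

Photon energy at 342 nm: hc/λ = (6.626e-34)(2.998e8)/(342e-9) = 5.808e-19 J.
Energy delivered: (0.800 W)(280 s) = 224.0 J.
Photons incident: 224.0 / 5.808e-19 = 3.857e20, i.e. 3.857e20/6.022e23 = 6.405e-4 mol.
Fraction absorbed: 1 − 10^(−0.671) = 0.7867.
Photons absorbed: 0.7867 × 6.405e-4 = 5.039e-4 mol.
Product: Φ × n_abs = 0.866 × 5.039e-4 = 4.364e-4 mol.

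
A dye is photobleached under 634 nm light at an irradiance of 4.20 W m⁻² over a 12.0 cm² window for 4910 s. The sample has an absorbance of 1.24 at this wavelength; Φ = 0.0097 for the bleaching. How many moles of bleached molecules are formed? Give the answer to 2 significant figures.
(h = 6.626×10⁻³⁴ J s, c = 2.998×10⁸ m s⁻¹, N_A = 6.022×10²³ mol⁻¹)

1.2×10⁻⁶ mol

Photon energy at 634 nm: hc/λ = (6.626×10⁻³⁴)(2.998×10⁸)/(634×10⁻⁹) = 3.133×10⁻¹⁹ J.
Energy delivered: (4.20 W m⁻²)(12.0×10⁻⁴ m²)(4910 s) = 24.75 J.
Photons incident: 24.75 / 3.133×10⁻¹⁹ = 7.900×10¹⁹, i.e. 7.900×10¹⁹/6.022×10²³ = 1.312×10⁻⁴ mol.
Fraction absorbed: 1 − 10^(−1.24) = 0.9425.
Photons absorbed: 0.9425 × 1.312×10⁻⁴ = 1.237×10⁻⁴ mol.
Product: Φ × n_abs = 0.0097 × 1.237×10⁻⁴ = 1.200×10⁻⁶ mol.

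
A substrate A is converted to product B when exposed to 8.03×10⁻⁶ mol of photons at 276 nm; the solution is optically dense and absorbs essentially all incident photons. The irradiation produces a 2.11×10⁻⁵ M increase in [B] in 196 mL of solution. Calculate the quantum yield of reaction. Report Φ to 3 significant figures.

Φ = 0.515

Product: (2.11×10⁻⁵ M)(0.196 L) = 4.136×10⁻⁶ mol.
Φ = 4.136×10⁻⁶ mol / 8.03×10⁻⁶ mol photons = 0.515.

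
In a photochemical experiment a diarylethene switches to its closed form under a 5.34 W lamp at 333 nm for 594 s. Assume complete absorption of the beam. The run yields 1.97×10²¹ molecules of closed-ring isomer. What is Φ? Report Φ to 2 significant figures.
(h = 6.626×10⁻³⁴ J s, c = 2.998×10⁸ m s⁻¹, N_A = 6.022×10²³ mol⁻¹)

Φ = 0.37

Product: 1.97×10²¹ / 6.022×10²³ = 0.003271 mol.
Photon energy at 333 nm: hc/λ = (6.626×10⁻³⁴)(2.998×10⁸)/(333×10⁻⁹) = 5.965×10⁻¹⁹ J.
Energy delivered: (5.34 W)(594 s) = 3172 J.
Photons incident: 3172 / 5.965×10⁻¹⁹ = 5.318×10²¹, i.e. 5.318×10²¹/6.022×10²³ = 0.008831 mol.
Φ = 0.003271 mol / 0.008831 mol photons = 0.37.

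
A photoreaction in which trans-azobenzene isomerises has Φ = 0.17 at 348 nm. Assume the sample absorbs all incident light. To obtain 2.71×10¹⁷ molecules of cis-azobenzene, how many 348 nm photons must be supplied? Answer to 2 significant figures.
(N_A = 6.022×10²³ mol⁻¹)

1.6×10¹⁸ photons

Product: 2.71×10¹⁷ / 6.022×10²³ = 4.500×10⁻⁷ mol.
Photons that must be absorbed: 4.500×10⁻⁷ / 0.17 = 2.647×10⁻⁶ mol.
Photon count: 2.647×10⁻⁶ × 6.022×10²³ = 1.6×10¹⁸.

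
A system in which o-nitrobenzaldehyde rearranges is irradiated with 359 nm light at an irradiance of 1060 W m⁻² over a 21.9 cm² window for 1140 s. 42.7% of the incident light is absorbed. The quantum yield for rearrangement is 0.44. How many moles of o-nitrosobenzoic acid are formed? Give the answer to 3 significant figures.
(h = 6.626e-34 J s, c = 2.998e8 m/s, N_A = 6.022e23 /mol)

0.00149 mol

Photon energy at 359 nm: hc/λ = (6.626e-34)(2.998e8)/(359e-9) = 5.533e-19 J.
Energy delivered: (1060 W m⁻²)(21.9e-4 m²)(1140 s) = 2646 J.
Photons incident: 2646 / 5.533e-19 = 4.782e21, i.e. 4.782e21/6.022e23 = 0.007941 mol.
Photons absorbed: 0.427 × 0.007941 = 0.003391 mol.
Product: Φ × n_abs = 0.44 × 0.003391 = 0.001492 mol.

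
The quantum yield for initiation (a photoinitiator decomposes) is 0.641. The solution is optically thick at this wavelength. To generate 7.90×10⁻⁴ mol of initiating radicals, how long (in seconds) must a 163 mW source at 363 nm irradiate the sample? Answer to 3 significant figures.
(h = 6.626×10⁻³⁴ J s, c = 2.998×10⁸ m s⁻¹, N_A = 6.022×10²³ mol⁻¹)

t ≈ 2490 s

Photons that must be absorbed: 7.90×10⁻⁴ / 0.641 = 0.001232 mol.
Photon energy: hc/λ = 5.472×10⁻¹⁹ J; per mole, 3.295×10⁵ J mol⁻¹.
Energy required: 0.001232 × 3.295×10⁵ = 405.9 J.
Time: 405.9 J / 0.163 W = 2490 s.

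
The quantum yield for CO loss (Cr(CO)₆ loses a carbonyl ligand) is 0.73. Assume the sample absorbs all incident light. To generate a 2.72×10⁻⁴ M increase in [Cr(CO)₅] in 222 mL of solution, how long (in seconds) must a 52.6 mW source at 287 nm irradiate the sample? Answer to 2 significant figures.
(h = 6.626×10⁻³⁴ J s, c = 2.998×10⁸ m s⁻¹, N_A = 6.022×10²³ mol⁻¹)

t ≈ 660 s

Product: (2.72×10⁻⁴ M)(0.222 L) = 6.038×10⁻⁵ mol.
Photons that must be absorbed: 6.038×10⁻⁵ / 0.73 = 8.271×10⁻⁵ mol.
Photon energy: hc/λ = 6.922×10⁻¹⁹ J; per mole, 4.168×10⁵ J mol⁻¹.
Energy required: 8.271×10⁻⁵ × 4.168×10⁵ = 34.47 J.
Time: 34.47 J / 0.0526 W = 660 s.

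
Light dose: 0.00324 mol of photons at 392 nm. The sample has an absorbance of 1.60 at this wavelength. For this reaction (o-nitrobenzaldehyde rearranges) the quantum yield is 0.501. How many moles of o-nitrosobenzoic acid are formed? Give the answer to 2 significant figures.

0.0016 mol

Fraction absorbed: 1 − 10^(−1.60) = 0.9749.
Photons absorbed: 0.9749 × 0.00324 = 0.003159 mol.
Product: Φ × n_abs = 0.501 × 0.003159 = 0.001583 mol.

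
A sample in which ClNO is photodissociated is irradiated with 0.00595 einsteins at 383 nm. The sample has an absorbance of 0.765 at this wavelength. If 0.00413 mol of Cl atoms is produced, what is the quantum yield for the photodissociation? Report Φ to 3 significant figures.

Fraction absorbed: 1 − 10^(−0.765) = 0.8282.
Photons absorbed: 0.8282 × 0.00595 = 0.004928 mol.
Φ = 0.00413 mol / 0.004928 mol photons = 0.838.

Φ = 0.838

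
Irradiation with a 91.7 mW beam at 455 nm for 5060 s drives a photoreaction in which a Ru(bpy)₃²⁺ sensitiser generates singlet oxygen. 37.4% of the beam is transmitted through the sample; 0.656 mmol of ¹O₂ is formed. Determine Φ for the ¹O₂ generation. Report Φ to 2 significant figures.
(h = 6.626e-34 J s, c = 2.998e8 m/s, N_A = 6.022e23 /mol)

Product: 0.656 mmol = 6.56e-4 mol.
Photon energy at 455 nm: hc/λ = (6.626e-34)(2.998e8)/(455e-9) = 4.366e-19 J.
Energy delivered: (91.7 mW)(5060 s) = 464.0 J.
Photons incident: 464.0 / 4.366e-19 = 1.063e21, i.e. 1.063e21/6.022e23 = 0.001765 mol.
Fraction absorbed: 1 − 37.4/100 = 0.6260.
Photons absorbed: 0.6260 × 0.001765 = 0.001105 mol.
Φ = 6.56e-4 mol / 0.001105 mol photons = 0.59.

Φ = 0.59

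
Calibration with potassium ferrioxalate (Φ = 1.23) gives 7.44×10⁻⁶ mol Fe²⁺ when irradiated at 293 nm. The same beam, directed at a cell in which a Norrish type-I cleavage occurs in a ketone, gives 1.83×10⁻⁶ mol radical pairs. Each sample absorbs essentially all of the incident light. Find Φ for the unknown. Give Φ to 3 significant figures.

Φ = 0.303

Photons absorbed by the actinometer: 7.44×10⁻⁶ / 1.23 = 6.049×10⁻⁶ mol.
Φ(unknown) = 1.83×10⁻⁶ / 6.049×10⁻⁶ = 0.303.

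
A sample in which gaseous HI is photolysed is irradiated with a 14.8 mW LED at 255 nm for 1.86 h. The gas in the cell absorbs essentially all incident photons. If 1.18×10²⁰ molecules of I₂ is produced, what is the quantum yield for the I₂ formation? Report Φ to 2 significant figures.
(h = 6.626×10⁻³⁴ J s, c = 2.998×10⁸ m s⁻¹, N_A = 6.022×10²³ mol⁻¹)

Product: 1.18×10²⁰ / 6.022×10²³ = 1.959×10⁻⁴ mol.
Photon energy at 255 nm: hc/λ = (6.626×10⁻³⁴)(2.998×10⁸)/(255×10⁻⁹) = 7.790×10⁻¹⁹ J.
Energy delivered: (14.8 mW)(6696 s) = 99.10 J.
Photons incident: 99.10 / 7.790×10⁻¹⁹ = 1.272×10²⁰, i.e. 1.272×10²⁰/6.022×10²³ = 2.112×10⁻⁴ mol.
Φ = 1.959×10⁻⁴ mol / 2.112×10⁻⁴ mol photons = 0.93.

Φ = 0.93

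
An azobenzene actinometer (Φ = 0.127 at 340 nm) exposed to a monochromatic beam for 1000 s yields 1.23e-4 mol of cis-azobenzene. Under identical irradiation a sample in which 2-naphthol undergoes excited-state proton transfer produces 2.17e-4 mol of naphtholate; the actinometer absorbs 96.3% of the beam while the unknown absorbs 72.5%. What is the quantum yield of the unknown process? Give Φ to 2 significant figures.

Φ = 0.30

Photons absorbed by the actinometer: 1.23e-4 / 0.127 = 9.685e-4 mol.
Incident flux: 9.685e-4 / 0.963 = 0.001006 einstein.
Absorbed by unknown: 0.725 × 0.001006 = 7.293e-4 mol.
Φ(unknown) = 2.17e-4 / 7.293e-4 = 0.30.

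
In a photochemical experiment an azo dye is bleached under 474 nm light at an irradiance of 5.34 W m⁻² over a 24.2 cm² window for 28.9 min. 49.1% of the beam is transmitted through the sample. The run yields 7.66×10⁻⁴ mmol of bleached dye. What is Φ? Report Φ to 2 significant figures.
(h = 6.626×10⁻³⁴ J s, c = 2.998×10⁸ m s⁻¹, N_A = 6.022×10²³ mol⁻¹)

Φ = 0.017

Product: 7.66×10⁻⁴ mmol = 7.66×10⁻⁷ mol.
Photon energy at 474 nm: hc/λ = (6.626×10⁻³⁴)(2.998×10⁸)/(474×10⁻⁹) = 4.191×10⁻¹⁹ J.
Energy delivered: (5.34 W m⁻²)(24.2×10⁻⁴ m²)(1734 s) = 22.41 J.
Photons incident: 22.41 / 4.191×10⁻¹⁹ = 5.347×10¹⁹, i.e. 5.347×10¹⁹/6.022×10²³ = 8.879×10⁻⁵ mol.
Fraction absorbed: 1 − 49.1/100 = 0.5090.
Photons absorbed: 0.5090 × 8.879×10⁻⁵ = 4.519×10⁻⁵ mol.
Φ = 7.66×10⁻⁷ mol / 4.519×10⁻⁵ mol photons = 0.017.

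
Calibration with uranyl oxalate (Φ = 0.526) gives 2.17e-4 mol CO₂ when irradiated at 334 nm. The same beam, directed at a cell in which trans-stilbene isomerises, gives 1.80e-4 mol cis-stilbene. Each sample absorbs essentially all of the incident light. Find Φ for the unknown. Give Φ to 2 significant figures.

Φ = 0.44

Photons absorbed by the actinometer: 2.17e-4 / 0.526 = 4.125e-4 mol.
Φ(unknown) = 1.80e-4 / 4.125e-4 = 0.44.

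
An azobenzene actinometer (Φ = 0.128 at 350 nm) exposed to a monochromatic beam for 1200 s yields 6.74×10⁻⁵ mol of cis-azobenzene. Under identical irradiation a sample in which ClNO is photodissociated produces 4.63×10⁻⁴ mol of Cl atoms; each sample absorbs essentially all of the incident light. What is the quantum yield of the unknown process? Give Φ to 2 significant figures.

Photons absorbed by the actinometer: 6.74×10⁻⁵ / 0.128 = 5.266×10⁻⁴ mol.
Φ(unknown) = 4.63×10⁻⁴ / 5.266×10⁻⁴ = 0.88.

Φ = 0.88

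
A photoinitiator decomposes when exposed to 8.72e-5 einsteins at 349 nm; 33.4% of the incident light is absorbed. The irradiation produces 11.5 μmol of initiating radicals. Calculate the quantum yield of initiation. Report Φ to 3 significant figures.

Φ = 0.395

Product: 11.5 μmol = 1.15e-5 mol.
Photons absorbed: 0.334 × 8.72e-5 = 2.912e-5 mol.
Φ = 1.15e-5 mol / 2.912e-5 mol photons = 0.395.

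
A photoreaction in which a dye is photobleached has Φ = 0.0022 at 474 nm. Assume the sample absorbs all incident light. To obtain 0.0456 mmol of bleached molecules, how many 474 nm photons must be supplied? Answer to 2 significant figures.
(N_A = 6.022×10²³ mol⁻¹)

1.2×10²² photons

Product: 0.0456 mmol = 4.56×10⁻⁵ mol.
Photons that must be absorbed: 4.56×10⁻⁵ / 0.0022 = 0.02073 mol.
Photon count: 0.02073 × 6.022×10²³ = 1.2×10²².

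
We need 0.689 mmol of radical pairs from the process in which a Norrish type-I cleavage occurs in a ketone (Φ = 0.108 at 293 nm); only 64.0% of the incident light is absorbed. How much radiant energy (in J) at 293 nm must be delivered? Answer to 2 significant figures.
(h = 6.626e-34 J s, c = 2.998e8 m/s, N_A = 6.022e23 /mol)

4100 J

Product: 0.689 mmol = 6.89e-4 mol.
Photons that must be absorbed: 6.89e-4 / 0.108 = 0.006380 mol.
Incident photons needed: 0.006380 / 0.640 = 0.009969 mol.
Photon energy: hc/λ = 6.780e-19 J; per mole, 4.083e5 J mol⁻¹.
Energy required: 0.009969 × 4.083e5 = 4100 J.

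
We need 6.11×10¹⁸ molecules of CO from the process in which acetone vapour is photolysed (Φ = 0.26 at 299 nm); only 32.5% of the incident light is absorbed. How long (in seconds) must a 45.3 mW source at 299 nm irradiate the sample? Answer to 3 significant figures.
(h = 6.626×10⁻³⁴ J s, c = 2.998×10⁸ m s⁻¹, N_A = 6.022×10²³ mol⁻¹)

t ≈ 1060 s

Product: 6.11×10¹⁸ / 6.022×10²³ = 1.015×10⁻⁵ mol.
Photons that must be absorbed: 1.015×10⁻⁵ / 0.26 = 3.904×10⁻⁵ mol.
Incident photons needed: 3.904×10⁻⁵ / 0.325 = 1.201×10⁻⁴ mol.
Photon energy: hc/λ = 6.644×10⁻¹⁹ J; per mole, 4.001×10⁵ J mol⁻¹.
Energy required: 1.201×10⁻⁴ × 4.001×10⁵ = 48.05 J.
Time: 48.05 J / 0.0453 W = 1060 s.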